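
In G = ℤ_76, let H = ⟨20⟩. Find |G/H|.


|⟨20⟩| = n / gcd(20, 76) = 76 / 4 = 19
H is normal (ℤ_76 is abelian).
|G/H| = |G| / |H| = 76 / 19 = 4

|G/H| = 4


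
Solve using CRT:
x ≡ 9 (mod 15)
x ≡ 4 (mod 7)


m₁ = 15, m₂ = 7, gcd = 1, so CRT applies. M = m₁·m₂ = 105
Let M₁ = M/m₁ = 7, M₂ = M/m₂ = 15
Find y₁ ≡ M₁⁻¹ (mod m₁): 7⁻¹ ≡ 13 (mod 15)
Find y₂ ≡ M₂⁻¹ (mod m₂): 15⁻¹ ≡ 1 (mod 7)
x = a₁·M₁·y₁ + a₂·M₂·y₂ = 9·7·13 + 4·15·1 = 879
Reduce mod 105: x ≡ 39
Check: 39 mod 15 = 9 ✓, 39 mod 7 = 4 ✓

x ≡ 39 (mod 105)


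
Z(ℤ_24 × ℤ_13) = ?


Z(G) = {g ∈ G | gx = xg for all x ∈ G}
Direct product of abelian groups is abelian, so Z(G) = G

Z(ℤ_24 × ℤ_13) = ℤ_24 × ℤ_13


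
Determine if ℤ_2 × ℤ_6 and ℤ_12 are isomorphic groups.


Comparing ℤ_2 × ℤ_6 and ℤ_12:
gcd(2,6) = 2 ≠ 1. Max element order in ℤ_2×ℤ_6 is lcm(2,6) = 6 < 12, so it has no element of order 12

No, ℤ_2 × ℤ_6 ≇ ℤ_12


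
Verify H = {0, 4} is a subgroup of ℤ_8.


Subgroup test for H = {0, 4} in (ℤ_8, +):
(1) 0 ∈ H? Yes
(2) Closure: for all a,b ∈ H, (a+b) mod 8 ∈ H? Yes
(3) Inverses: for all a ∈ H, -a mod 8 ∈ H? Yes

Yes, H is a subgroup of ℤ_8


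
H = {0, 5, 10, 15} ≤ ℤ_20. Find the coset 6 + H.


6 + H = {6 + h (mod 20) : h ∈ H}
6+0=6, 6+5=11, 6+10=16, 6+15=1
6 + H = {1, 6, 11, 16} = 1 + H

6 + H = {1, 6, 11, 16}


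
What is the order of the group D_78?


|D_n| = 2n (n rotations and n reflections)
|D_78| = 2×78 = 156

|D_78| = 156


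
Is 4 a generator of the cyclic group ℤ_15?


g generates ℤ_n iff gcd(g, n) = 1
gcd(4, 15) = 1
Since gcd = 1, 4 is a generator.

Yes, 4 generates ℤ_15


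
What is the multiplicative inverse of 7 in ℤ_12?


Use the extended Euclidean algorithm to write 1 = 7·s + 12·t; then s mod 12 is the inverse.
Euclidean algorithm:
  7 = 0·12 + 7
  12 = 1·7 + 5
  7 = 1·5 + 2
  5 = 2·2 + 1
  2 = 2·1 + 0
gcd(7,12) = 1
Back-substitution gives: 7·(-5) + 12·(3) = 1
So 7⁻¹ ≡ -5 ≡ 7 (mod 12)
Check: 7 × 7 = 49 ≡ 1 (mod 12) ✓

7⁻¹ ≡ 7 (mod 12)


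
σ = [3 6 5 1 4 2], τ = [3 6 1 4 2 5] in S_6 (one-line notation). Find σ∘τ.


σ∘τ: apply τ first, then σ
1 →τ 3 →σ 5
2 →τ 6 →σ 2
3 →τ 1 →σ 3
4 →τ 4 →σ 1
5 →τ 2 →σ 6
6 →τ 5 →σ 4

σ∘τ = [5 2 3 1 6 4]


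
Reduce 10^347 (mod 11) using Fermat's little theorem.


Fermat's little theorem: if p is prime and gcd(a,p)=1, then a^(p-1) ≡ 1 (mod p)
p = 11 is prime, gcd(10,11) = 1
Reduce exponent: 347 mod 10 = 7
So 10^347 ≡ 10^7 (mod 11)
10^7 mod 11 = 10

10^347 ≡ 10 (mod 11)


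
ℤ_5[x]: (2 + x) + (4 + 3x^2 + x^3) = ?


Add coefficients mod 5:
x^0: 2 + 4 = 1 (mod 5)
x^1: 1 + 0 = 1 (mod 5)
x^2: 0 + 3 = 3 (mod 5)
x^3: 0 + 1 = 1 (mod 5)
Result: 1 + x + 3x^2 + x^3

f + g = 1 + x + 3x^2 + x^3


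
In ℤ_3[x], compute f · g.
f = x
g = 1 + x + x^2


Expand and collect like terms; reduce coefficients mod 3:
x^0: 0·1 = 0 ≡ 0 (mod 3)
x^1: 0·1 + 1·1 = 1 ≡ 1 (mod 3)
x^2: 0·1 + 1·1 = 1 ≡ 1 (mod 3)
x^3: 1·1 = 1 ≡ 1 (mod 3)
Result: x + x^2 + x^3

f · g = x + x^2 + x^3


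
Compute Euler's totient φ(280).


Factor n: 280 = 2^3 × 5 × 7
φ(n) = n · ∏(1 - 1/p) over distinct primes p | n
φ(280) = 280 · (1 - 1/2) · (1 - 1/5) · (1 - 1/7) = 96

φ(280) = 96


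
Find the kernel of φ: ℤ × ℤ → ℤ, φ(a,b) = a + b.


Kernel = preimage of identity
ker(φ) = {(a,b) ∈ ℤ² | a+b = 0} = {(a,-a) | a ∈ ℤ}

ker(φ) = {(a,-a) | a ∈ ℤ}


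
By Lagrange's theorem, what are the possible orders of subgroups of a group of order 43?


Lagrange's theorem: |H| divides |G|
|G| = 43
Divisors of 43: 1, 43

Possible subgroup orders: {1, 43}


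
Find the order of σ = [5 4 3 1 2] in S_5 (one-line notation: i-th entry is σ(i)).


Cycle decomposition: (1 5 2 4)
Cycle lengths: 4
Order = lcm(4) = 4

ord(σ) = 4


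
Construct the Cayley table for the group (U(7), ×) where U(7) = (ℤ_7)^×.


Elements: {1, 2, 3, 4, 5, 6}
Operation: multiplication mod 7
Entry (a, b) = (a × b) mod 7

Cayley table:
  | 1 | 2 | 3 | 4 | 5 | 6
1 | 1 | 2 | 3 | 4 | 5 | 6
2 | 2 | 4 | 6 | 1 | 3 | 5
3 | 3 | 6 | 2 | 5 | 1 | 4
4 | 4 | 1 | 5 | 2 | 6 | 3
5 | 5 | 3 | 1 | 6 | 4 | 2
6 | 6 | 5 | 4 | 3 | 2 | 1


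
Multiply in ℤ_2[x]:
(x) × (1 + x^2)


Expand and collect like terms; reduce coefficients mod 2:
x^0: 0·1 = 0 ≡ 0 (mod 2)
x^1: 0·0 + 1·1 = 1 ≡ 1 (mod 2)
x^2: 0·1 + 1·0 = 0 ≡ 0 (mod 2)
x^3: 1·1 = 1 ≡ 1 (mod 2)
Result: x + x^3

f · g = x + x^3


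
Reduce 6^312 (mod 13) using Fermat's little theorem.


Fermat's little theorem: if p is prime and gcd(a,p)=1, then a^(p-1) ≡ 1 (mod p)
p = 13 is prime, gcd(6,13) = 1
Reduce exponent: 312 mod 12 = 0
So 6^312 ≡ 6^0 (mod 13)
6^0 = 1

6^312 ≡ 1 (mod 13)


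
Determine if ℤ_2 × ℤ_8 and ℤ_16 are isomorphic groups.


Comparing ℤ_2 × ℤ_8 and ℤ_16:
gcd(2,8) = 2 ≠ 1. Max element order in ℤ_2×ℤ_8 is lcm(2,8) = 8 < 16, so it has no element of order 16

No, ℤ_2 × ℤ_8 ≇ ℤ_16


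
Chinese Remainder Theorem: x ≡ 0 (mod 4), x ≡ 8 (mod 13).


m₁ = 4, m₂ = 13, gcd = 1, so CRT applies. M = m₁·m₂ = 52
Let M₁ = M/m₁ = 13, M₂ = M/m₂ = 4
Find y₁ ≡ M₁⁻¹ (mod m₁): 13⁻¹ ≡ 1 (mod 4)
Find y₂ ≡ M₂⁻¹ (mod m₂): 4⁻¹ ≡ 10 (mod 13)
x = a₁·M₁·y₁ + a₂·M₂·y₂ = 0·13·1 + 8·4·10 = 320
Reduce mod 52: x ≡ 8
Check: 8 mod 4 = 0 ✓, 8 mod 13 = 8 ✓

x ≡ 8 (mod 52)


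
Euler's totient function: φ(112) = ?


Factor n: 112 = 2^4 × 7
φ(n) = n · ∏(1 - 1/p) over distinct primes p | n
φ(112) = 112 · (1 - 1/2) · (1 - 1/7) = 48

φ(112) = 48


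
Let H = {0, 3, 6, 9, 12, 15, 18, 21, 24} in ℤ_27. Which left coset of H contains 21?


21 + H = {21 + h (mod 27) : h ∈ H}
21+0=21, 21+3=24, 21+6=0, 21+9=3, 21+12=6, 21+15=9, 21+18=12, 21+21=15, 21+24=18
21 + H = {0, 3, 6, 9, 12, 15, 18, 21, 24} = 0 + H

21 + H = {0, 3, 6, 9, 12, 15, 18, 21, 24}


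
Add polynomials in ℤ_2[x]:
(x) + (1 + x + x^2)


Add coefficients mod 2:
x^0: 0 + 1 = 1 (mod 2)
x^1: 1 + 1 = 0 (mod 2)
x^2: 0 + 1 = 1 (mod 2)
Result: 1 + x^2

f + g = 1 + x^2


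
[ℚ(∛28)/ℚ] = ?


∛28 has minimal polynomial x³ - 28 (irreducible over ℚ since 28 is not a perfect cube)

[ℚ(∛28)/ℚ] = 3


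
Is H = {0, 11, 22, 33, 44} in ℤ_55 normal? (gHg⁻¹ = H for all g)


H = {0, 11, 22, 33, 44} in ℤ_55
ℤ_55 is abelian; every subgroup of an abelian group is normal

Yes, normal subgroup


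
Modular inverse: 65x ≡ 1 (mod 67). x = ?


Use the extended Euclidean algorithm to write 1 = 65·s + 67·t; then s mod 67 is the inverse.
Euclidean algorithm:
  65 = 0·67 + 65
  67 = 1·65 + 2
  65 = 32·2 + 1
  2 = 2·1 + 0
gcd(65,67) = 1
Back-substitution gives: 65·(33) + 67·(-32) = 1
So 65⁻¹ ≡ 33 ≡ 33 (mod 67)
Check: 65 × 33 = 2145 ≡ 1 (mod 67) ✓

65⁻¹ ≡ 33 (mod 67)


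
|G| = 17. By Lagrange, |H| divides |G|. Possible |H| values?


Lagrange's theorem: |H| divides |G|
|G| = 17
Divisors of 17: 1, 17

Possible subgroup orders: {1, 17}


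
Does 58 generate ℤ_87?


g generates ℤ_n iff gcd(g, n) = 1
gcd(58, 87) = 29
Since gcd = 29 ≠ 1, ⟨58⟩ has order 3 < 87, so 58 is not a generator.

No, 58 does not generate ℤ_87


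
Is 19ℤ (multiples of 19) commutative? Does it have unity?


19ℤ is a commutative ring under +,× but has no multiplicative identity (1 ∉ 19ℤ); it has no zero divisors, but without unity it is not an integral domain
Commutative: Yes
Integral domain: No
Has unity: No

19ℤ (multiples of 19): Commutative=Yes, Unity=No


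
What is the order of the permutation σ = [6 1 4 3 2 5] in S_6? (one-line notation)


Cycle decomposition: (1 6 5 2) (3 4)
Cycle lengths: 4, 2
Order = lcm(4, 2) = 4

ord(σ) = 4


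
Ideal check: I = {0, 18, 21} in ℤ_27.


Check ideal conditions for I = {0, 18, 21} in ℤ_27:
(1) I is an additive subgroup? No
(2) For r ∈ ℤ_27 and a ∈ I: r·a ∈ I? No  [counterexample: r=2, a=18, r·a mod 27 = 9 ∉ I]

No, I is not an ideal of ℤ_27


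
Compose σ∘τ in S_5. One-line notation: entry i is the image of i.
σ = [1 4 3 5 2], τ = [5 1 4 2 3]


σ∘τ: apply τ first, then σ
1 →τ 5 →σ 2
2 →τ 1 →σ 1
3 →τ 4 →σ 5
4 →τ 2 →σ 4
5 →τ 3 →σ 3

σ∘τ = [2 1 5 4 3]


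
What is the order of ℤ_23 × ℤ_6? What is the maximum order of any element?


|ℤ_23 × ℤ_6| = 23 × 6 = 138
Max element order = lcm(23,6) = 138
Cyclic? Yes (gcd=1)

|ℤ_23×ℤ_6| = 138, max element order = 138


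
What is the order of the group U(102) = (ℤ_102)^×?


U(n) is the group of units mod n; |U(n)| = φ(n)
|U(102)| = φ(102) = 32

|U(102) = (ℤ_102)^×| = 32


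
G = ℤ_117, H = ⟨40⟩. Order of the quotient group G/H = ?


|⟨40⟩| = n / gcd(40, 117) = 117 / 1 = 117
H is normal (ℤ_117 is abelian).
|G/H| = |G| / |H| = 117 / 117 = 1

|G/H| = 1


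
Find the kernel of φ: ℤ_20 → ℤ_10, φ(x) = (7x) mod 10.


Kernel = preimage of identity
ker(φ) = {x ∈ ℤ_20 : 7x ≡ 0 (mod 10)}. Since 10 | 20, φ is well-defined. The kernel is the cyclic subgroup ⟨10⟩ of ℤ_20 (order 2), i.e. {0, 10}

ker(φ) = {0, 10}


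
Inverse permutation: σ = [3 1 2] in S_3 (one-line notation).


To find σ⁻¹, swap domain and range:
σ(1) = 3 → σ⁻¹(3) = 1
σ(2) = 1 → σ⁻¹(1) = 2
σ(3) = 2 → σ⁻¹(2) = 3

σ⁻¹ = [2 3 1]


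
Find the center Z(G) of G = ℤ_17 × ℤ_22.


Z(G) = {g ∈ G | gx = xg for all x ∈ G}
Direct product of abelian groups is abelian, so Z(G) = G

Z(ℤ_17 × ℤ_22) = ℤ_17 × ℤ_22


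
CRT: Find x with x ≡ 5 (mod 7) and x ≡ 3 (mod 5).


m₁ = 7, m₂ = 5, gcd = 1, so CRT applies. M = m₁·m₂ = 35
Let M₁ = M/m₁ = 5, M₂ = M/m₂ = 7
Find y₁ ≡ M₁⁻¹ (mod m₁): 5⁻¹ ≡ 3 (mod 7)
Find y₂ ≡ M₂⁻¹ (mod m₂): 7⁻¹ ≡ 3 (mod 5)
x = a₁·M₁·y₁ + a₂·M₂·y₂ = 5·5·3 + 3·7·3 = 138
Reduce mod 35: x ≡ 33
Check: 33 mod 7 = 5 ✓, 33 mod 5 = 3 ✓

x ≡ 33 (mod 35)


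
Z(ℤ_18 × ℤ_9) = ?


Z(G) = {g ∈ G | gx = xg for all x ∈ G}
Direct product of abelian groups is abelian, so Z(G) = G

Z(ℤ_18 × ℤ_9) = ℤ_18 × ℤ_9


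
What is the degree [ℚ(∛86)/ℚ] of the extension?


∛86 has minimal polynomial x³ - 86 (irreducible over ℚ since 86 is not a perfect cube)

[ℚ(∛86)/ℚ] = 3


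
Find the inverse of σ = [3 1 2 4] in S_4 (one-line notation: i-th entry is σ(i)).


To find σ⁻¹, swap domain and range:
σ(1) = 3 → σ⁻¹(3) = 1
σ(2) = 1 → σ⁻¹(1) = 2
σ(3) = 2 → σ⁻¹(2) = 3
σ(4) = 4 → σ⁻¹(4) = 4

σ⁻¹ = [2 3 1 4]


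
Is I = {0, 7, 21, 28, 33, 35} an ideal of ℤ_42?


Check ideal conditions for I = {0, 7, 21, 28, 33, 35} in ℤ_42:
(1) I is an additive subgroup? No
(2) For r ∈ ℤ_42 and a ∈ I: r·a ∈ I? No  [counterexample: r=2, a=7, r·a mod 42 = 14 ∉ I]

No, I is not an ideal of ℤ_42


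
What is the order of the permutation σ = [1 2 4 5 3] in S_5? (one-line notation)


Cycle decomposition: (3 4 5)
Cycle lengths: 3
Order = lcm(3) = 3

ord(σ) = 3


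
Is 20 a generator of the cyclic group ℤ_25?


g generates ℤ_n iff gcd(g, n) = 1
gcd(20, 25) = 5
Since gcd = 5 ≠ 1, ⟨20⟩ has order 5 < 25, so 20 is not a generator.

No, 20 does not generate ℤ_25


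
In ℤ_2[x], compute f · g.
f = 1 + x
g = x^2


Expand and collect like terms; reduce coefficients mod 2:
x^0: 1·0 = 0 ≡ 0 (mod 2)
x^1: 1·0 + 1·0 = 0 ≡ 0 (mod 2)
x^2: 1·1 + 1·0 = 1 ≡ 1 (mod 2)
x^3: 1·1 = 1 ≡ 1 (mod 2)
Result: x^2 + x^3

f · g = x^2 + x^3


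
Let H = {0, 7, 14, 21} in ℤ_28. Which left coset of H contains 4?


4 + H = {4 + h (mod 28) : h ∈ H}
4+0=4, 4+7=11, 4+14=18, 4+21=25

4 + H = {4, 11, 18, 25}


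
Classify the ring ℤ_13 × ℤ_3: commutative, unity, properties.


Direct product ring; commutative with unity (1,1); but (1,0)·(0,1) = (0,0) gives zero divisors, so not an integral domain
Commutative: Yes
Integral domain: No
Has unity: Yes

ℤ_13 × ℤ_3: Commutative=Yes, Unity=Yes


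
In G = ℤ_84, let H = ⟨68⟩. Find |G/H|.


|⟨68⟩| = n / gcd(68, 84) = 84 / 4 = 21
H is normal (ℤ_84 is abelian).
|G/H| = |G| / |H| = 84 / 21 = 4

|G/H| = 4


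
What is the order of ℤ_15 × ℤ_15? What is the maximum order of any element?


|ℤ_15 × ℤ_15| = 15 × 15 = 225
Max element order = lcm(15,15) = 15
Cyclic? No (gcd=15)

|ℤ_15×ℤ_15| = 225, max element order = 15


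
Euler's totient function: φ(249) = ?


Factor n: 249 = 3 × 83
φ(n) = n · ∏(1 - 1/p) over distinct primes p | n
φ(249) = 249 · (1 - 1/3) · (1 - 1/83) = 164

φ(249) = 164


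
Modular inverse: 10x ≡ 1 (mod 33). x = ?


Use the extended Euclidean algorithm to write 1 = 10·s + 33·t; then s mod 33 is the inverse.
Euclidean algorithm:
  10 = 0·33 + 10
  33 = 3·10 + 3
  10 = 3·3 + 1
  3 = 3·1 + 0
gcd(10,33) = 1
Back-substitution gives: 10·(10) + 33·(-3) = 1
So 10⁻¹ ≡ 10 ≡ 10 (mod 33)
Check: 10 × 10 = 100 ≡ 1 (mod 33) ✓

10⁻¹ ≡ 10 (mod 33)


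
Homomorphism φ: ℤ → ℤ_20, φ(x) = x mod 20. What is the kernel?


Kernel = preimage of identity
ker(φ) = {x ∈ ℤ : x ≡ 0 (mod 20)} = 20ℤ = {0, ±20, ±40, ...}

ker(φ) = 20ℤ


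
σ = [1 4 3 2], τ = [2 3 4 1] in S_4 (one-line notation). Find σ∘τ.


σ∘τ: apply τ first, then σ
1 →τ 2 →σ 4
2 →τ 3 →σ 3
3 →τ 4 →σ 2
4 →τ 1 →σ 1

σ∘τ = [4 3 2 1]


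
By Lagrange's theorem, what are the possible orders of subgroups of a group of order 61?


Lagrange's theorem: |H| divides |G|
|G| = 61
Divisors of 61: 1, 61

Possible subgroup orders: {1, 61}


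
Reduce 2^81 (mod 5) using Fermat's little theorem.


Fermat's little theorem: if p is prime and gcd(a,p)=1, then a^(p-1) ≡ 1 (mod p)
p = 5 is prime, gcd(2,5) = 1
Reduce exponent: 81 mod 4 = 1
So 2^81 ≡ 2^1 (mod 5)
2^1 mod 5 = 2

2^81 ≡ 2 (mod 5)


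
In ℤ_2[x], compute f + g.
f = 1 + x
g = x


Add coefficients mod 2:
x^0: 1 + 0 = 1 (mod 2)
x^1: 1 + 1 = 0 (mod 2)
Result: 1

f + g = 1


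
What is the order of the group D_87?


|D_n| = 2n (n rotations and n reflections)
|D_87| = 2×87 = 174

|D_87| = 174


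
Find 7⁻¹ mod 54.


Use the extended Euclidean algorithm to write 1 = 7·s + 54·t; then s mod 54 is the inverse.
Euclidean algorithm:
  7 = 0·54 + 7
  54 = 7·7 + 5
  7 = 1·5 + 2
  5 = 2·2 + 1
  2 = 2·1 + 0
gcd(7,54) = 1
Back-substitution gives: 7·(-23) + 54·(3) = 1
So 7⁻¹ ≡ -23 ≡ 31 (mod 54)
Check: 7 × 31 = 217 ≡ 1 (mod 54) ✓

7⁻¹ ≡ 31 (mod 54)


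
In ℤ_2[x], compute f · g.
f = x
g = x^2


Expand and collect like terms; reduce coefficients mod 2:
x^0: 0·0 = 0 ≡ 0 (mod 2)
x^1: 0·0 + 1·0 = 0 ≡ 0 (mod 2)
x^2: 0·1 + 1·0 = 0 ≡ 0 (mod 2)
x^3: 1·1 = 1 ≡ 1 (mod 2)
Result: x^3

f · g = x^3


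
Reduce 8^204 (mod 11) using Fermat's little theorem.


Fermat's little theorem: if p is prime and gcd(a,p)=1, then a^(p-1) ≡ 1 (mod p)
p = 11 is prime, gcd(8,11) = 1
Reduce exponent: 204 mod 10 = 4
So 8^204 ≡ 8^4 (mod 11)
8^4 mod 11 = 4

8^204 ≡ 4 (mod 11)


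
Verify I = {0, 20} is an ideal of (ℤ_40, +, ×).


Check ideal conditions for I = {0, 20} in ℤ_40:
(1) I is an additive subgroup? Yes
(2) For r ∈ ℤ_40 and a ∈ I: r·a ∈ I? Yes

Yes, I is an ideal of ℤ_40


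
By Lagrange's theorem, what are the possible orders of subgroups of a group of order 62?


Lagrange's theorem: |H| divides |G|
|G| = 62
Divisors of 62: 1, 2, 31, 62

Possible subgroup orders: {1, 2, 31, 62}


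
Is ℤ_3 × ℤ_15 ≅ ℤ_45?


Comparing ℤ_3 × ℤ_15 and ℤ_45:
gcd(3,15) = 3 ≠ 1. Max element order in ℤ_3×ℤ_15 is lcm(3,15) = 15 < 45, so it has no element of order 45

No, ℤ_3 × ℤ_15 ≇ ℤ_45


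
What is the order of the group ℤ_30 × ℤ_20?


|A × B| = |A| · |B|
|ℤ_30 × ℤ_20| = 30 × 20 = 600

|ℤ_30 × ℤ_20| = 600


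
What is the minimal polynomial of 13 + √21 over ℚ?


Let α = 13 + √21. Then α - 13 = √21, so (α - 13)² = 21, giving α² - 26α + 148 = 0. Degree 2 and α ∉ ℚ, so this is the minimal polynomial.

Minimal polynomial: x² - 26x + 148


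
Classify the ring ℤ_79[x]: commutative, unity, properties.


ℤ_79 is a field (n prime), so ℤ_79[x] is a commutative integral domain with unity
Commutative: Yes
Integral domain: Yes
Has unity: Yes

ℤ_79[x]: Commutative=Yes, Unity=Yes


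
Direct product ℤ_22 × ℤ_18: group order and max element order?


|ℤ_22 × ℤ_18| = 22 × 18 = 396
Max element order = lcm(22,18) = 198
Cyclic? No (gcd=2)

|ℤ_22×ℤ_18| = 396, max element order = 198


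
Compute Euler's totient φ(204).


Factor n: 204 = 2^2 × 3 × 17
φ(n) = n · ∏(1 - 1/p) over distinct primes p | n
φ(204) = 204 · (1 - 1/2) · (1 - 1/3) · (1 - 1/17) = 64

φ(204) = 64


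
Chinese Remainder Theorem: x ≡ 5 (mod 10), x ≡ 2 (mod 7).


m₁ = 10, m₂ = 7, gcd = 1, so CRT applies. M = m₁·m₂ = 70
Let M₁ = M/m₁ = 7, M₂ = M/m₂ = 10
Find y₁ ≡ M₁⁻¹ (mod m₁): 7⁻¹ ≡ 3 (mod 10)
Find y₂ ≡ M₂⁻¹ (mod m₂): 10⁻¹ ≡ 5 (mod 7)
x = a₁·M₁·y₁ + a₂·M₂·y₂ = 5·7·3 + 2·10·5 = 205
Reduce mod 70: x ≡ 65
Check: 65 mod 10 = 5 ✓, 65 mod 7 = 2 ✓

x ≡ 65 (mod 70)


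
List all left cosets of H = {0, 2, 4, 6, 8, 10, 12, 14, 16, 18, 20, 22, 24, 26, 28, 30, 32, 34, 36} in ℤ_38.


H = {0, 2, 4, 6, 8, 10, 12, 14, 16, 18, 20, 22, 24, 26, 28, 30, 32, 34, 36}, |H| = 19
Number of cosets = |G|/|H| = 38/19 = 2
0 + H = {0, 2, 4, 6, 8, 10, 12, 14, 16, 18, 20, 22, 24, 26, 28, 30, 32, 34, 36}
1 + H = {1, 3, 5, 7, 9, 11, 13, 15, 17, 19, 21, 23, 25, 27, 29, 31, 33, 35, 37}

Cosets: 0+H={0,2,4,6,8,10,12,14,16,18,20,22,24,26,28,30,32,34,36}; 1+H={1,3,5,7,9,11,13,15,17,19,21,23,25,27,29,31,33,35,37}


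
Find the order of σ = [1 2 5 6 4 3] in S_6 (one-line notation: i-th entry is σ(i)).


Cycle decomposition: (3 5 4 6)
Cycle lengths: 4
Order = lcm(4) = 4

ord(σ) = 4


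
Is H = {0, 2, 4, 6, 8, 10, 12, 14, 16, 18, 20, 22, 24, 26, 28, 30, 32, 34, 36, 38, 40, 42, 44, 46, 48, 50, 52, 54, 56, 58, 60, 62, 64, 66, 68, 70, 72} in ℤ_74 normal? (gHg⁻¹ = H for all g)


H = {0, 2, 4, 6, 8, 10, 12, 14, 16, 18, 20, 22, 24, 26, 28, 30, 32, 34, 36, 38, 40, 42, 44, 46, 48, 50, 52, 54, 56, 58, 60, 62, 64, 66, 68, 70, 72} in ℤ_74
ℤ_74 is abelian; every subgroup of an abelian group is normal

Yes, normal subgroup


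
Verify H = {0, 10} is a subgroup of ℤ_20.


Subgroup test for H = {0, 10} in (ℤ_20, +):
(1) 0 ∈ H? Yes
(2) Closure: for all a,b ∈ H, (a+b) mod 20 ∈ H? Yes
(3) Inverses: for all a ∈ H, -a mod 20 ∈ H? Yes

Yes, H is a subgroup of ℤ_20


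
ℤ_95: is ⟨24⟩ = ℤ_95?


g generates ℤ_n iff gcd(g, n) = 1
gcd(24, 95) = 1
Since gcd = 1, 24 is a generator.

Yes, 24 generates ℤ_95


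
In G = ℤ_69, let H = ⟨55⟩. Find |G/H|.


|⟨55⟩| = n / gcd(55, 69) = 69 / 1 = 69
H is normal (ℤ_69 is abelian).
|G/H| = |G| / |H| = 69 / 69 = 1

|G/H| = 1


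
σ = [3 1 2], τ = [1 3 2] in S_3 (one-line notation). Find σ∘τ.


σ∘τ: apply τ first, then σ
1 →τ 1 →σ 3
2 →τ 3 →σ 2
3 →τ 2 →σ 1

σ∘τ = [3 2 1]


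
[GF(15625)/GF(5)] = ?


GF(15625) = GF(5^6), so the extension degree is 6

[GF(15625)/GF(5)] = 6


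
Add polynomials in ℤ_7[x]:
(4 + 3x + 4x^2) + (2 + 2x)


Add coefficients mod 7:
x^0: 4 + 2 = 6 (mod 7)
x^1: 3 + 2 = 5 (mod 7)
x^2: 4 + 0 = 4 (mod 7)
Result: 6 + 5x + 4x^2

f + g = 6 + 5x + 4x^2


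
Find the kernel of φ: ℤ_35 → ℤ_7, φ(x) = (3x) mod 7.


Kernel = preimage of identity
ker(φ) = {x ∈ ℤ_35 : 3x ≡ 0 (mod 7)}. Since 7 | 35, φ is well-defined. The kernel is the cyclic subgroup ⟨7⟩ of ℤ_35 (order 5), i.e. {0, 7, 14, 21, 28}

ker(φ) = {0, 7, 14, 21, 28}


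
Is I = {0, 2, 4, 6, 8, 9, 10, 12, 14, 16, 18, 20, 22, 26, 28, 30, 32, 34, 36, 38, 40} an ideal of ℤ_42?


Check ideal conditions for I = {0, 2, 4, 6, 8, 9, 10, 12, 14, 16, 18, 20, 22, 26, 28, 30, 32, 34, 36, 38, 40} in ℤ_42:
(1) I is an additive subgroup? No
(2) For r ∈ ℤ_42 and a ∈ I: r·a ∈ I? No  [counterexample: r=2, a=12, r·a mod 42 = 24 ∉ I]

No, I is not an ideal of ℤ_42


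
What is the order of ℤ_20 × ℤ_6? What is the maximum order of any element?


|ℤ_20 × ℤ_6| = 20 × 6 = 120
Max element order = lcm(20,6) = 60
Cyclic? No (gcd=2)

|ℤ_20×ℤ_6| = 120, max element order = 60


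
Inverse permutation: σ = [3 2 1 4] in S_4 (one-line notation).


To find σ⁻¹, swap domain and range:
σ(1) = 3 → σ⁻¹(3) = 1
σ(2) = 2 → σ⁻¹(2) = 2
σ(3) = 1 → σ⁻¹(1) = 3
σ(4) = 4 → σ⁻¹(4) = 4

σ⁻¹ = [3 2 1 4]


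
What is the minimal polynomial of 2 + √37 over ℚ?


Let α = 2 + √37. Then α - 2 = √37, so (α - 2)² = 37, giving α² - 4α - 33 = 0. Degree 2 and α ∉ ℚ, so this is the minimal polynomial.

Minimal polynomial: x² - 4x - 33


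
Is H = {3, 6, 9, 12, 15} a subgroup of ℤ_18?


Subgroup test for H = {3, 6, 9, 12, 15} in (ℤ_18, +):
(1) 0 ∈ H? No
(2) Closure: for all a,b ∈ H, (a+b) mod 18 ∈ H? No  [counterexample: 3 + 15 = 0 ∉ H]
(3) Inverses: for all a ∈ H, -a mod 18 ∈ H? Yes

No, H is not a subgroup of ℤ_18


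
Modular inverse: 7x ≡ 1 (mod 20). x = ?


Use the extended Euclidean algorithm to write 1 = 7·s + 20·t; then s mod 20 is the inverse.
Euclidean algorithm:
  7 = 0·20 + 7
  20 = 2·7 + 6
  7 = 1·6 + 1
  6 = 6·1 + 0
gcd(7,20) = 1
Back-substitution gives: 7·(3) + 20·(-1) = 1
So 7⁻¹ ≡ 3 ≡ 3 (mod 20)
Check: 7 × 3 = 21 ≡ 1 (mod 20) ✓

7⁻¹ ≡ 3 (mod 20)


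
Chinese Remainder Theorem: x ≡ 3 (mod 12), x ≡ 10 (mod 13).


m₁ = 12, m₂ = 13, gcd = 1, so CRT applies. M = m₁·m₂ = 156
Let M₁ = M/m₁ = 13, M₂ = M/m₂ = 12
Find y₁ ≡ M₁⁻¹ (mod m₁): 13⁻¹ ≡ 1 (mod 12)
Find y₂ ≡ M₂⁻¹ (mod m₂): 12⁻¹ ≡ 12 (mod 13)
x = a₁·M₁·y₁ + a₂·M₂·y₂ = 3·13·1 + 10·12·12 = 1479
Reduce mod 156: x ≡ 75
Check: 75 mod 12 = 3 ✓, 75 mod 13 = 10 ✓

x ≡ 75 (mod 156)


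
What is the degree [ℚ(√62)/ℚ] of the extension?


√62 has minimal polynomial x² - 62 (irreducible over ℚ since 62 is squarefree)

[ℚ(√62)/ℚ] = 2


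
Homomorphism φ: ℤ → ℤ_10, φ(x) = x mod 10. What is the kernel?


Kernel = preimage of identity
ker(φ) = {x ∈ ℤ : x ≡ 0 (mod 10)} = 10ℤ = {0, ±10, ±20, ...}

ker(φ) = 10ℤ


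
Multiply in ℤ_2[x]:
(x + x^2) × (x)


Expand and collect like terms; reduce coefficients mod 2:
x^0: 0·0 = 0 ≡ 0 (mod 2)
x^1: 0·1 + 1·0 = 0 ≡ 0 (mod 2)
x^2: 1·1 + 1·0 = 1 ≡ 1 (mod 2)
x^3: 1·1 = 1 ≡ 1 (mod 2)
Result: x^2 + x^3

f · g = x^2 + x^3


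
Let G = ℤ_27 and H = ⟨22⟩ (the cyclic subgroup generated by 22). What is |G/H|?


|⟨22⟩| = n / gcd(22, 27) = 27 / 1 = 27
H is normal (ℤ_27 is abelian).
|G/H| = |G| / |H| = 27 / 27 = 1

|G/H| = 1


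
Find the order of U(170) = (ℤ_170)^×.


U(n) is the group of units mod n; |U(n)| = φ(n)
|U(170)| = φ(170) = 64

|U(170) = (ℤ_170)^×| = 64


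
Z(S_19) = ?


Z(G) = {g ∈ G | gx = xg for all x ∈ G}
S_n is non-abelian for n ≥ 3; Z(S_19) is trivial

Z(S_19) = {e}


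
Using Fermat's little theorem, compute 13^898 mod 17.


Fermat's little theorem: if p is prime and gcd(a,p)=1, then a^(p-1) ≡ 1 (mod p)
p = 17 is prime, gcd(13,17) = 1
Reduce exponent: 898 mod 16 = 2
So 13^898 ≡ 13^2 (mod 17)
13^2 mod 17 = 16

13^898 ≡ 16 (mod 17)


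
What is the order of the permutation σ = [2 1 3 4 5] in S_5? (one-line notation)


Cycle decomposition: (1 2)
Cycle lengths: 2
Order = lcm(2) = 2

ord(σ) = 2


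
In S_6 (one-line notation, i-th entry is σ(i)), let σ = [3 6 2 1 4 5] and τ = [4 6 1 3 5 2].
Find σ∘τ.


σ∘τ: apply τ first, then σ
1 →τ 4 →σ 1
2 →τ 6 →σ 5
3 →τ 1 →σ 3
4 →τ 3 →σ 2
5 →τ 5 →σ 4
6 →τ 2 →σ 6

σ∘τ = [1 5 3 2 4 6]


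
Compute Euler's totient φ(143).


Factor n: 143 = 11 × 13
φ(n) = n · ∏(1 - 1/p) over distinct primes p | n
φ(143) = 143 · (1 - 1/11) · (1 - 1/13) = 120

φ(143) = 120


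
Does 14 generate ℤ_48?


g generates ℤ_n iff gcd(g, n) = 1
gcd(14, 48) = 2
Since gcd = 2 ≠ 1, ⟨14⟩ has order 24 < 48, so 14 is not a generator.

No, 14 does not generate ℤ_48


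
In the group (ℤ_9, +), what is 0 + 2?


Operation: addition mod 9
0 + 2 = (a + b) mod 9 with a = 0, b = 2

0 + 2 = 2


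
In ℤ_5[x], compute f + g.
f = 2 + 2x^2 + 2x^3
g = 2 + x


Add coefficients mod 5:
x^0: 2 + 2 = 4 (mod 5)
x^1: 0 + 1 = 1 (mod 5)
x^2: 2 + 0 = 2 (mod 5)
x^3: 2 + 0 = 2 (mod 5)
Result: 4 + x + 2x^2 + 2x^3

f + g = 4 + x + 2x^2 + 2x^3


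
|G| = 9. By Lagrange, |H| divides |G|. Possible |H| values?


Lagrange's theorem: |H| divides |G|
|G| = 9
Divisors of 9: 1, 3, 9

Possible subgroup orders: {1, 3, 9}


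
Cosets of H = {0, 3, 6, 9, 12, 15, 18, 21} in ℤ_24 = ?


H = {0, 3, 6, 9, 12, 15, 18, 21}, |H| = 8
Number of cosets = |G|/|H| = 24/8 = 3
0 + H = {0, 3, 6, 9, 12, 15, 18, 21}
1 + H = {1, 4, 7, 10, 13, 16, 19, 22}
2 + H = {2, 5, 8, 11, 14, 17, 20, 23}

Cosets: 0+H={0,3,6,9,12,15,18,21}; 1+H={1,4,7,10,13,16,19,22}; 2+H={2,5,8,11,14,17,20,23}


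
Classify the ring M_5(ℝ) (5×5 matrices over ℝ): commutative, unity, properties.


Matrix multiplication is non-commutative for n ≥ 2; the identity matrix I is the unity; singular matrices give zero divisors, so not an integral domain
Commutative: No
Integral domain: No
Has unity: Yes

M_5(ℝ) (5×5 matrices over ℝ): Commutative=No, Unity=Yes


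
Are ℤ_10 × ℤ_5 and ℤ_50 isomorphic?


Comparing ℤ_10 × ℤ_5 and ℤ_50:
gcd(10,5) = 5 ≠ 1. Max element order in ℤ_10×ℤ_5 is lcm(10,5) = 10 < 50, so it has no element of order 50

No, ℤ_10 × ℤ_5 ≇ ℤ_50


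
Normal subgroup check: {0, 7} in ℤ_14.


H = {0, 7} in ℤ_14
ℤ_14 is abelian; every subgroup of an abelian group is normal

Yes, normal subgroup


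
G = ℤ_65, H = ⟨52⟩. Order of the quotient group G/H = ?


|⟨52⟩| = n / gcd(52, 65) = 65 / 13 = 5
H is normal (ℤ_65 is abelian).
|G/H| = |G| / |H| = 65 / 5 = 13

|G/H| = 13


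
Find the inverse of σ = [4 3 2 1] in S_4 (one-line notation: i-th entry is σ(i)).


To find σ⁻¹, swap domain and range:
σ(1) = 4 → σ⁻¹(4) = 1
σ(2) = 3 → σ⁻¹(3) = 2
σ(3) = 2 → σ⁻¹(2) = 3
σ(4) = 1 → σ⁻¹(1) = 4

σ⁻¹ = [4 3 2 1]


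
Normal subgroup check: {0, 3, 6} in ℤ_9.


H = {0, 3, 6} in ℤ_9
ℤ_9 is abelian; every subgroup of an abelian group is normal

Yes, normal subgroup


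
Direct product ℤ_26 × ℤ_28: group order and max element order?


|ℤ_26 × ℤ_28| = 26 × 28 = 728
Max element order = lcm(26,28) = 364
Cyclic? No (gcd=2)

|ℤ_26×ℤ_28| = 728, max element order = 364


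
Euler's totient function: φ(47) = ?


Factor n: 47 = 47
φ(n) = n · ∏(1 - 1/p) over distinct primes p | n
φ(47) = 47 · (1 - 1/47) = 46

φ(47) = 46


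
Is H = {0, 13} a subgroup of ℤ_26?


Subgroup test for H = {0, 13} in (ℤ_26, +):
(1) 0 ∈ H? Yes
(2) Closure: for all a,b ∈ H, (a+b) mod 26 ∈ H? Yes
(3) Inverses: for all a ∈ H, -a mod 26 ∈ H? Yes

Yes, H is a subgroup of ℤ_26


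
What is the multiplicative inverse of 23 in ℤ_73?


Use the extended Euclidean algorithm to write 1 = 23·s + 73·t; then s mod 73 is the inverse.
Euclidean algorithm:
  23 = 0·73 + 23
  73 = 3·23 + 4
  23 = 5·4 + 3
  4 = 1·3 + 1
  3 = 3·1 + 0
gcd(23,73) = 1
Back-substitution gives: 23·(-19) + 73·(6) = 1
So 23⁻¹ ≡ -19 ≡ 54 (mod 73)
Check: 23 × 54 = 1242 ≡ 1 (mod 73) ✓

23⁻¹ ≡ 54 (mod 73)


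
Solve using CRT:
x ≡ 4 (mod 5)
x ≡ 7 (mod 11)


m₁ = 5, m₂ = 11, gcd = 1, so CRT applies. M = m₁·m₂ = 55
Let M₁ = M/m₁ = 11, M₂ = M/m₂ = 5
Find y₁ ≡ M₁⁻¹ (mod m₁): 11⁻¹ ≡ 1 (mod 5)
Find y₂ ≡ M₂⁻¹ (mod m₂): 5⁻¹ ≡ 9 (mod 11)
x = a₁·M₁·y₁ + a₂·M₂·y₂ = 4·11·1 + 7·5·9 = 359
Reduce mod 55: x ≡ 29
Check: 29 mod 5 = 4 ✓, 29 mod 11 = 7 ✓

x ≡ 29 (mod 55)


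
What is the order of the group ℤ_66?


ℤ_n has n elements.

|ℤ_66| = 66


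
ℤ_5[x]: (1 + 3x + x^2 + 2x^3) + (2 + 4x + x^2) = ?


Add coefficients mod 5:
x^0: 1 + 2 = 3 (mod 5)
x^1: 3 + 4 = 2 (mod 5)
x^2: 1 + 1 = 2 (mod 5)
x^3: 2 + 0 = 2 (mod 5)
Result: 3 + 2x + 2x^2 + 2x^3

f + g = 3 + 2x + 2x^2 + 2x^3


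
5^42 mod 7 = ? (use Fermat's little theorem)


Fermat's little theorem: if p is prime and gcd(a,p)=1, then a^(p-1) ≡ 1 (mod p)
p = 7 is prime, gcd(5,7) = 1
Reduce exponent: 42 mod 6 = 0
So 5^42 ≡ 5^0 (mod 7)
5^0 = 1

5^42 ≡ 1 (mod 7)


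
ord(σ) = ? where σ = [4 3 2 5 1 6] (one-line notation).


Cycle decomposition: (1 4 5) (2 3)
Cycle lengths: 3, 2
Order = lcm(3, 2) = 6

ord(σ) = 6


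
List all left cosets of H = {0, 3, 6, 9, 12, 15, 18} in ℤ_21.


H = {0, 3, 6, 9, 12, 15, 18}, |H| = 7
Number of cosets = |G|/|H| = 21/7 = 3
0 + H = {0, 3, 6, 9, 12, 15, 18}
1 + H = {1, 4, 7, 10, 13, 16, 19}
2 + H = {2, 5, 8, 11, 14, 17, 20}

Cosets: 0+H={0,3,6,9,12,15,18}; 1+H={1,4,7,10,13,16,19}; 2+H={2,5,8,11,14,17,20}


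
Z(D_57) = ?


Z(G) = {g ∈ G | gx = xg for all x ∈ G}
For odd n, Z(D_n) = {e}: no nontrivial rotation commutes with all reflections

Z(D_57) = {e}


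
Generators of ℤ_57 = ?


g generates ℤ_n iff gcd(g,n) = 1
Prime factors of 57: 3, 19
Generators are g ∈ {1,...,56} not divisible by any of these primes.
Generators: {1, 2, 4, 5, 7, 8, 10, 11, 13, 14, 16, 17, 20, 22, 23, 25, 26, 28, 29, 31, 32, 34, 35, 37, 40, 41, 43, 44, 46, 47, 49, 50, 52, 53, 55, 56}
Number of generators = φ(57) = 36

Generators of ℤ_57 = {1, 2, 4, 5, 7, 8, 10, 11, 13, 14, 16, 17, 20, 22, 23, 25, 26, 28, 29, 31, 32, 34, 35, 37, 40, 41, 43, 44, 46, 47, 49, 50, 52, 53, 55, 56}


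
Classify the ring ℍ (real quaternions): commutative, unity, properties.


quaternion multiplication is non-commutative (ij = k ≠ ji = -k); has unity 1; a division ring but not an integral domain since integral domains are commutative by convention
Commutative: No
Integral domain: No
Has unity: Yes

ℍ (real quaternions): Commutative=No, Unity=Yes


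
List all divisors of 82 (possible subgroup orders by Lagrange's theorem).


Lagrange's theorem: |H| divides |G|
|G| = 82
Divisors of 82: 1, 2, 41, 82

Possible subgroup orders: {1, 2, 41, 82}


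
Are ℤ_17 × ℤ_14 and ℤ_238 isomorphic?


Comparing ℤ_17 × ℤ_14 and ℤ_238:
gcd(17,14) = 1, so ℤ_17 × ℤ_14 ≅ ℤ_238 (CRT)

Yes, ℤ_17 × ℤ_14 ≅ ℤ_238


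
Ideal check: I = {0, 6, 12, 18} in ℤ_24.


Check ideal conditions for I = {0, 6, 12, 18} in ℤ_24:
(1) I is an additive subgroup? Yes
(2) For r ∈ ℤ_24 and a ∈ I: r·a ∈ I? Yes

Yes, I is an ideal of ℤ_24


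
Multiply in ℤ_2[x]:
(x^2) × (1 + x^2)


Expand and collect like terms; reduce coefficients mod 2:
x^0: 0·1 = 0 ≡ 0 (mod 2)
x^1: 0·0 + 0·1 = 0 ≡ 0 (mod 2)
x^2: 0·1 + 0·0 + 1·1 = 1 ≡ 1 (mod 2)
x^3: 0·1 + 1·0 = 0 ≡ 0 (mod 2)
x^4: 1·1 = 1 ≡ 1 (mod 2)
Result: x^2 + x^4

f · g = x^2 + x^4


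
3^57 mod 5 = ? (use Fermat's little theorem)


Fermat's little theorem: if p is prime and gcd(a,p)=1, then a^(p-1) ≡ 1 (mod p)
p = 5 is prime, gcd(3,5) = 1
Reduce exponent: 57 mod 4 = 1
So 3^57 ≡ 3^1 (mod 5)
3^1 mod 5 = 3

3^57 ≡ 3 (mod 5)


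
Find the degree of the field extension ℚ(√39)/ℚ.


√39 has minimal polynomial x² - 39 (irreducible over ℚ since 39 is squarefree)

[ℚ(√39)/ℚ] = 2


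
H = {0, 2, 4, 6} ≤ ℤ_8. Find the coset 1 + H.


1 + H = {1 + h (mod 8) : h ∈ H}
1+0=1, 1+2=3, 1+4=5, 1+6=7

1 + H = {1, 3, 5, 7}


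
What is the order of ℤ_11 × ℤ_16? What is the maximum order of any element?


|ℤ_11 × ℤ_16| = 11 × 16 = 176
Max element order = lcm(11,16) = 176
Cyclic? Yes (gcd=1)

|ℤ_11×ℤ_16| = 176, max element order = 176


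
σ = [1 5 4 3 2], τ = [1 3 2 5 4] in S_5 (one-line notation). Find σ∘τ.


σ∘τ: apply τ first, then σ
1 →τ 1 →σ 1
2 →τ 3 →σ 4
3 →τ 2 →σ 5
4 →τ 5 →σ 2
5 →τ 4 →σ 3

σ∘τ = [1 4 5 2 3]


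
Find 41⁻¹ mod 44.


Use the extended Euclidean algorithm to write 1 = 41·s + 44·t; then s mod 44 is the inverse.
Euclidean algorithm:
  41 = 0·44 + 41
  44 = 1·41 + 3
  41 = 13·3 + 2
  3 = 1·2 + 1
  2 = 2·1 + 0
gcd(41,44) = 1
Back-substitution gives: 41·(-15) + 44·(14) = 1
So 41⁻¹ ≡ -15 ≡ 29 (mod 44)
Check: 41 × 29 = 1189 ≡ 1 (mod 44) ✓

41⁻¹ ≡ 29 (mod 44)


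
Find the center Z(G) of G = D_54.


Z(G) = {g ∈ G | gx = xg for all x ∈ G}
For even n, Z(D_n) = {e, r^(n/2)}: the 180° rotation r^27 commutes with every reflection and rotation

Z(D_54) = {e, r^27}


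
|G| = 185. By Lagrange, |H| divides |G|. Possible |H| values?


Lagrange's theorem: |H| divides |G|
|G| = 185
Divisors of 185: 1, 5, 37, 185

Possible subgroup orders: {1, 5, 37, 185}


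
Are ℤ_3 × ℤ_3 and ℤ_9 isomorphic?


Comparing ℤ_3 × ℤ_3 and ℤ_9:
gcd(3,3) = 3 ≠ 1. Max element order in ℤ_3×ℤ_3 is lcm(3,3) = 3 < 9, so it has no element of order 9

No, ℤ_3 × ℤ_3 ≇ ℤ_9


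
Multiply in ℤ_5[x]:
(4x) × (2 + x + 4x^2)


Expand and collect like terms; reduce coefficients mod 5:
x^0: 0·2 = 0 ≡ 0 (mod 5)
x^1: 0·1 + 4·2 = 8 ≡ 3 (mod 5)
x^2: 0·4 + 4·1 = 4 ≡ 4 (mod 5)
x^3: 4·4 = 16 ≡ 1 (mod 5)
Result: 3x + 4x^2 + x^3

f · g = 3x + 4x^2 + x^3


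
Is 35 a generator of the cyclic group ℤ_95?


g generates ℤ_n iff gcd(g, n) = 1
gcd(35, 95) = 5
Since gcd = 5 ≠ 1, ⟨35⟩ has order 19 < 95, so 35 is not a generator.

No, 35 does not generate ℤ_95


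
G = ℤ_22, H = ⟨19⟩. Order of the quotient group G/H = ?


|⟨19⟩| = n / gcd(19, 22) = 22 / 1 = 22
H is normal (ℤ_22 is abelian).
|G/H| = |G| / |H| = 22 / 22 = 1

|G/H| = 1


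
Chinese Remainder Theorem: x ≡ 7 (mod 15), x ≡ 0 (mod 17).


m₁ = 15, m₂ = 17, gcd = 1, so CRT applies. M = m₁·m₂ = 255
Let M₁ = M/m₁ = 17, M₂ = M/m₂ = 15
Find y₁ ≡ M₁⁻¹ (mod m₁): 17⁻¹ ≡ 8 (mod 15)
Find y₂ ≡ M₂⁻¹ (mod m₂): 15⁻¹ ≡ 8 (mod 17)
x = a₁·M₁·y₁ + a₂·M₂·y₂ = 7·17·8 + 0·15·8 = 952
Reduce mod 255: x ≡ 187
Check: 187 mod 15 = 7 ✓, 187 mod 17 = 0 ✓

x ≡ 187 (mod 255)


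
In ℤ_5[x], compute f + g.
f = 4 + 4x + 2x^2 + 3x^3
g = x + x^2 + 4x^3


Add coefficients mod 5:
x^0: 4 + 0 = 4 (mod 5)
x^1: 4 + 1 = 0 (mod 5)
x^2: 2 + 1 = 3 (mod 5)
x^3: 3 + 4 = 2 (mod 5)
Result: 4 + 3x^2 + 2x^3

f + g = 4 + 3x^2 + 2x^3


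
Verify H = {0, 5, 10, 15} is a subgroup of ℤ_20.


Subgroup test for H = {0, 5, 10, 15} in (ℤ_20, +):
(1) 0 ∈ H? Yes
(2) Closure: for all a,b ∈ H, (a+b) mod 20 ∈ H? Yes
(3) Inverses: for all a ∈ H, -a mod 20 ∈ H? Yes

Yes, H is a subgroup of ℤ_20


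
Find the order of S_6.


|S_n| = n! (number of permutations of n symbols)
|S_6| = 6! = 720

|S_6| = 720


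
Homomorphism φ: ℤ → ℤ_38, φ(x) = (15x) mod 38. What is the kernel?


Kernel = preimage of identity
ker(φ) = {x ∈ ℤ : 15x ≡ 0 (mod 38)}. gcd(15,38) = 1, so 15x ≡ 0 (mod 38) ⟺ x ≡ 0 (mod 38/1 = 38). Hence ker(φ) = 38ℤ

ker(φ) = 38ℤ


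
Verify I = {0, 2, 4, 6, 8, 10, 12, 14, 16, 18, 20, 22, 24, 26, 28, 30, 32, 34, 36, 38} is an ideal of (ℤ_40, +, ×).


Check ideal conditions for I = {0, 2, 4, 6, 8, 10, 12, 14, 16, 18, 20, 22, 24, 26, 28, 30, 32, 34, 36, 38} in ℤ_40:
(1) I is an additive subgroup? Yes
(2) For r ∈ ℤ_40 and a ∈ I: r·a ∈ I? Yes

Yes, I is an ideal of ℤ_40


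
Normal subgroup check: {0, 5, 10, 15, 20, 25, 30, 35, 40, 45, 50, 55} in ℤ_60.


H = {0, 5, 10, 15, 20, 25, 30, 35, 40, 45, 50, 55} in ℤ_60
ℤ_60 is abelian; every subgroup of an abelian group is normal

Yes, normal subgroup


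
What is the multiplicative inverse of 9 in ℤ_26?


Use the extended Euclidean algorithm to write 1 = 9·s + 26·t; then s mod 26 is the inverse.
Euclidean algorithm:
  9 = 0·26 + 9
  26 = 2·9 + 8
  9 = 1·8 + 1
  8 = 8·1 + 0
gcd(9,26) = 1
Back-substitution gives: 9·(3) + 26·(-1) = 1
So 9⁻¹ ≡ 3 ≡ 3 (mod 26)
Check: 9 × 3 = 27 ≡ 1 (mod 26) ✓

9⁻¹ ≡ 3 (mod 26)


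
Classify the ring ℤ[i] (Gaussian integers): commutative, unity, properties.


ℤ[i] is a commutative integral domain with unity 1 (in fact a Euclidean domain)
Commutative: Yes
Integral domain: Yes
Has unity: Yes

ℤ[i] (Gaussian integers): Commutative=Yes, Unity=Yes


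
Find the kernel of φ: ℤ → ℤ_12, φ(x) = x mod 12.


Kernel = preimage of identity
ker(φ) = {x ∈ ℤ : x ≡ 0 (mod 12)} = 12ℤ = {0, ±12, ±24, ...}

ker(φ) = 12ℤ


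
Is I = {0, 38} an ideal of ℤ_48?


Check ideal conditions for I = {0, 38} in ℤ_48:
(1) I is an additive subgroup? No
(2) For r ∈ ℤ_48 and a ∈ I: r·a ∈ I? No  [counterexample: r=2, a=38, r·a mod 48 = 28 ∉ I]

No, I is not an ideal of ℤ_48


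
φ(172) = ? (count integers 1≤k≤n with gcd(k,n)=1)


Factor n: 172 = 2^2 × 43
φ(n) = n · ∏(1 - 1/p) over distinct primes p | n
φ(172) = 172 · (1 - 1/2) · (1 - 1/43) = 84

φ(172) = 84


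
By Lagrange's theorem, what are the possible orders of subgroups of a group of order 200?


Lagrange's theorem: |H| divides |G|
|G| = 200
Divisors of 200: 1, 2, 4, 5, 8, 10, 20, 25, 40, 50, 100, 200

Possible subgroup orders: {1, 2, 4, 5, 8, 10, 20, 25, 40, 50, 100, 200}


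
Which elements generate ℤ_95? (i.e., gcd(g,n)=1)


g generates ℤ_n iff gcd(g,n) = 1
Prime factors of 95: 5, 19
Generators are g ∈ {1,...,94} not divisible by any of these primes.
Generators: {1, 2, 3, 4, 6, 7, 8, 9, 11, 12, 13, 14, 16, 17, 18, 21, 22, 23, 24, 26, 27, 28, 29, 31, 32, 33, 34, 36, 37, 39, 41, 42, 43, 44, 46, 47, 48, 49, 51, 52, 53, 54, 56, 58, 59, 61, 62, 63, 64, 66, 67, 68, 69, 71, 72, 73, 74, 77, 78, 79, 81, 82, 83, 84, 86, 87, 88, 89, 91, 92, 93, 94}
Number of generators = φ(95) = 72

Generators of ℤ_95 = {1, 2, 3, 4, 6, 7, 8, 9, 11, 12, 13, 14, 16, 17, 18, 21, 22, 23, 24, 26, 27, 28, 29, 31, 32, 33, 34, 36, 37, 39, 41, 42, 43, 44, 46, 47, 48, 49, 51, 52, 53, 54, 56, 58, 59, 61, 62, 63, 64, 66, 67, 68, 69, 71, 72, 73, 74, 77, 78, 79, 81, 82, 83, 84, 86, 87, 88, 89, 91, 92, 93, 94}


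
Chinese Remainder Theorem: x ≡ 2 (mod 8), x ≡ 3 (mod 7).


m₁ = 8, m₂ = 7, gcd = 1, so CRT applies. M = m₁·m₂ = 56
Let M₁ = M/m₁ = 7, M₂ = M/m₂ = 8
Find y₁ ≡ M₁⁻¹ (mod m₁): 7⁻¹ ≡ 7 (mod 8)
Find y₂ ≡ M₂⁻¹ (mod m₂): 8⁻¹ ≡ 1 (mod 7)
x = a₁·M₁·y₁ + a₂·M₂·y₂ = 2·7·7 + 3·8·1 = 122
Reduce mod 56: x ≡ 10
Check: 10 mod 8 = 2 ✓, 10 mod 7 = 3 ✓

x ≡ 10 (mod 56)


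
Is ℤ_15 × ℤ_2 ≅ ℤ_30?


Comparing ℤ_15 × ℤ_2 and ℤ_30:
gcd(15,2) = 1, so ℤ_15 × ℤ_2 ≅ ℤ_30 (CRT)

Yes, ℤ_15 × ℤ_2 ≅ ℤ_30


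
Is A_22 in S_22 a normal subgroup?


H = A_22 in S_22
A_22 has index 2 in S_22, and every subgroup of index 2 is normal

Yes, normal subgroup


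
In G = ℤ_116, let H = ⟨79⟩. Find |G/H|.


|⟨79⟩| = n / gcd(79, 116) = 116 / 1 = 116
H is normal (ℤ_116 is abelian).
|G/H| = |G| / |H| = 116 / 116 = 1

|G/H| = 1


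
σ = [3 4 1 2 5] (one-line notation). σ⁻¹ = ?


To find σ⁻¹, swap domain and range:
σ(1) = 3 → σ⁻¹(3) = 1
σ(2) = 4 → σ⁻¹(4) = 2
σ(3) = 1 → σ⁻¹(1) = 3
σ(4) = 2 → σ⁻¹(2) = 4
σ(5) = 5 → σ⁻¹(5) = 5

σ⁻¹ = [3 4 1 2 5]
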